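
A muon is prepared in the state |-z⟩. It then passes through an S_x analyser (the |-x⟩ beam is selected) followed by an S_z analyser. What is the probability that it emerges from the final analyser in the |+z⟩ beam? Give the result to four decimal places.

0.2500

First analyser (S_x): from |-z⟩, P(|-x⟩) = 1/2.
After stage 1 the state is |-x⟩; P(|+z⟩) = |⟨+z|-x⟩|² = 1/2.
Joint probability = 1/2 × 1/2 = 0.2500.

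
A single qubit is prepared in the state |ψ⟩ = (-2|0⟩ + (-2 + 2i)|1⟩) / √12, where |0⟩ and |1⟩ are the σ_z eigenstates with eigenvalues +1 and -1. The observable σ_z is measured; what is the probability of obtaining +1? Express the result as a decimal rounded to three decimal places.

The +1 outcome corresponds to |0⟩. Its amplitude in |ψ⟩ is -2/√12.
P = |-2|² / 12 = 4/12.

0.333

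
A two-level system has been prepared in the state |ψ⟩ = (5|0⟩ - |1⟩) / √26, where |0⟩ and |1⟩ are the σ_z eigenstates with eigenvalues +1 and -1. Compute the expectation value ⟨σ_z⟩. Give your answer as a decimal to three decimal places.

⟨σ_z⟩ = |a|² - |b|² divided by |a|²+|b|², with a, b the |0⟩, |1⟩ amplitudes.
= (25 - 1)/26 = 24/26.

0.923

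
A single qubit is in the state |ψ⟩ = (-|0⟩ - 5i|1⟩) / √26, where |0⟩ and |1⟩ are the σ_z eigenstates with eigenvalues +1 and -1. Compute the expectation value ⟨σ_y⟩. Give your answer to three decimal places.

⟨σ_y⟩ = 2 Im(a* b)/(|a|²+|b|²) with a = -1, b = -5i.
a* b = 5i, so ⟨σ_y⟩ = 10/26.

0.385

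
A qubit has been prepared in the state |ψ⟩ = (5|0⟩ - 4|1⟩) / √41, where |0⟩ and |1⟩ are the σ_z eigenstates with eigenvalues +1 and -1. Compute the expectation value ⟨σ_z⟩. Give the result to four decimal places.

⟨σ_z⟩ = |a|² - |b|² divided by |a|²+|b|², with a, b the |0⟩, |1⟩ amplitudes.
= (25 - 16)/41 = 9/41.

0.2195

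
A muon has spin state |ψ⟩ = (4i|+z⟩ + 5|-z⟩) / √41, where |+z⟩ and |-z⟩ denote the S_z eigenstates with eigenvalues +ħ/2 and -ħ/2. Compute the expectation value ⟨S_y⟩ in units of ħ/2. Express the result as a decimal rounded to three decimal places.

⟨σ_y⟩ = 2 Im(a* b)/(|a|²+|b|²) with a = 4i, b = 5.
a* b = -20i, so ⟨σ_y⟩ = -40/41.
⟨S_y⟩ = (ħ/2)·⟨σ_y⟩.

-0.976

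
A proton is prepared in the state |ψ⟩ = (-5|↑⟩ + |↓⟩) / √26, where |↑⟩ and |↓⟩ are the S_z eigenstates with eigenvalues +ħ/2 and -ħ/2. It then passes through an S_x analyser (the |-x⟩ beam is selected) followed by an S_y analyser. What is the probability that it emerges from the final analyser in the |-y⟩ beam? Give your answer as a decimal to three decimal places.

First analyser (S_x): P(|-x⟩) = |⟨-x|ψ⟩|² = 36/52.
After stage 1 the state is |-x⟩; P(|-y⟩) = |⟨-y|-x⟩|² = 1/2.
Joint probability = 36/52 × 1/2 = 0.346.

0.346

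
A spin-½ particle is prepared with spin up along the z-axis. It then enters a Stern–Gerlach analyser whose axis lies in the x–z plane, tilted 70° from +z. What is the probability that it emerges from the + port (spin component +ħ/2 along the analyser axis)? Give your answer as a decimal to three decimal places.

For spin-½, the probability of finding spin-up along an axis at angle θ to the initial spin direction is cos²(θ/2); spin-down is sin²(θ/2).
θ = 70°, so P = cos²(35°) ≈ 0.671.

0.671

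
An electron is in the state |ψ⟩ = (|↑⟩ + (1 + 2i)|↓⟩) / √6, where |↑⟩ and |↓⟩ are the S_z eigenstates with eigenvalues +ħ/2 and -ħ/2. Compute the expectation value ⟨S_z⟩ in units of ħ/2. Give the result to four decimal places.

⟨σ_z⟩ = |a|² - |b|² divided by |a|²+|b|², with a, b the |↑⟩, |↓⟩ amplitudes.
= (1 - 5)/6 = -4/6.
⟨S_z⟩ = (ħ/2)·⟨σ_z⟩.

-0.6667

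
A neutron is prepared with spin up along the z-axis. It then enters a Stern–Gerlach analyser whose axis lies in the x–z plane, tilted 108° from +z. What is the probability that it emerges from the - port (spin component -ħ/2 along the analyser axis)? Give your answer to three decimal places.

For spin-½, the probability of finding spin-up along an axis at angle θ to the initial spin direction is cos²(θ/2); spin-down is sin²(θ/2).
θ = 108°, so P = sin²(54°) ≈ 0.655.

0.655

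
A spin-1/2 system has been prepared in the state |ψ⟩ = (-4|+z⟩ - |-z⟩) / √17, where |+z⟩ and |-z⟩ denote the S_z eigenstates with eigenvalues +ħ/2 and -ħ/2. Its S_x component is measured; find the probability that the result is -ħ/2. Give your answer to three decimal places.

|-x⟩ = (|+z⟩ - |-z⟩)/√2, so ⟨-x|ψ⟩ = (-3) / (√2·√17).
P = |-3|² / 34 = 9/34.

0.265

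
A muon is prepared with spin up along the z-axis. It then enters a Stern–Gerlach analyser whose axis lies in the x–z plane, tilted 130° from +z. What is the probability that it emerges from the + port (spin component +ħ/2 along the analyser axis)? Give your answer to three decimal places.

For spin-½, the probability of finding spin-up along an axis at angle θ to the initial spin direction is cos²(θ/2); spin-down is sin²(θ/2).
θ = 130°, so P = cos²(65°) ≈ 0.179.

0.179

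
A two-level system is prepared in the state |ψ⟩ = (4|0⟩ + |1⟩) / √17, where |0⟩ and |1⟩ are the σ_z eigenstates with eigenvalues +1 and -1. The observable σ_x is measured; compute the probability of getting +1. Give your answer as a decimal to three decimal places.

0.735

|+x⟩ = (|0⟩ + |1⟩)/√2, so ⟨+x|ψ⟩ = (5) / (√2·√17).
P = |5|² / 34 = 25/34.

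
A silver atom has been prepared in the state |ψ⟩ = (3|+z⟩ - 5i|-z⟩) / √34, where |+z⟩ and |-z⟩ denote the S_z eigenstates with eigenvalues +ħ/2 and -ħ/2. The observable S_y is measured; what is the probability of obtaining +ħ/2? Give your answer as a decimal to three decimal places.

0.059

|+y⟩ = (|+z⟩ + i|-z⟩)/√2, so ⟨+y|ψ⟩ = (-2) / (√2·√34).
P = |-2|² / 68 = 4/68.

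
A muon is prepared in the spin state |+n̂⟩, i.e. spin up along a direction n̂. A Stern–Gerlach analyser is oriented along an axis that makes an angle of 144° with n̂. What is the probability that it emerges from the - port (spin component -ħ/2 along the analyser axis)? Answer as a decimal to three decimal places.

For spin-½, the probability of finding spin-up along an axis at angle θ to the initial spin direction is cos²(θ/2); spin-down is sin²(θ/2).
θ = 144°, so P = sin²(72°) ≈ 0.905.

0.905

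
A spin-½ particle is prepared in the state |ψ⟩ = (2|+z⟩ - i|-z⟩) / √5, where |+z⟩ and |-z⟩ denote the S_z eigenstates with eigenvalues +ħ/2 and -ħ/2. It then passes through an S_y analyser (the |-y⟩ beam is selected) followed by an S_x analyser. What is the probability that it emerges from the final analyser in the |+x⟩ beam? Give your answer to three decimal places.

First analyser (S_y): P(|-y⟩) = |⟨-y|ψ⟩|² = 9/10.
After stage 1 the state is |-y⟩; P(|+x⟩) = |⟨+x|-y⟩|² = 1/2.
Joint probability = 9/10 × 1/2 = 0.450.

0.450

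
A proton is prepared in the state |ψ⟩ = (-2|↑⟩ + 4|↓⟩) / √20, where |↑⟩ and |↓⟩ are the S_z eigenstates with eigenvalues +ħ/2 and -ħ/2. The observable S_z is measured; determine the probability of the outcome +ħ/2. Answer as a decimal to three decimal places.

The +ħ/2 outcome corresponds to |↑⟩. Its amplitude in |ψ⟩ is -2/√20.
P = |-2|² / 20 = 4/20.

0.200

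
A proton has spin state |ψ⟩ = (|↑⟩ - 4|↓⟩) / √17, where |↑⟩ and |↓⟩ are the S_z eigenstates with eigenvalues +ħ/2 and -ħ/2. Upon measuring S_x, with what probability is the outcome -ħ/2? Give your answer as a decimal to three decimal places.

|-x⟩ = (|↑⟩ - |↓⟩)/√2, so ⟨-x|ψ⟩ = (5) / (√2·√17).
P = |5|² / 34 = 25/34.

0.735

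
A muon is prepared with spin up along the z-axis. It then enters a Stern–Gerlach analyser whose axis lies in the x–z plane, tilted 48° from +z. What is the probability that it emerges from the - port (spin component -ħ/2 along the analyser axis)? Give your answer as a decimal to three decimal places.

0.165

For spin-½, the probability of finding spin-up along an axis at angle θ to the initial spin direction is cos²(θ/2); spin-down is sin²(θ/2).
θ = 48°, so P = sin²(24°) ≈ 0.165.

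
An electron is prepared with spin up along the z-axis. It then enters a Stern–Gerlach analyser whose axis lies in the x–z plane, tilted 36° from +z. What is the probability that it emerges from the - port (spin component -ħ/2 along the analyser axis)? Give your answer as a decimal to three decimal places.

For spin-½, the probability of finding spin-up along an axis at angle θ to the initial spin direction is cos²(θ/2); spin-down is sin²(θ/2).
θ = 36°, so P = sin²(18°) ≈ 0.095.

0.095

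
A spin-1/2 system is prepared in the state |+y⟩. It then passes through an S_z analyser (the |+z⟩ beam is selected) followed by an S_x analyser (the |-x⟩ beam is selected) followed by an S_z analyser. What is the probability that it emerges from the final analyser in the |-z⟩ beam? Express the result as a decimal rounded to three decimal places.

First analyser (S_z): from |+y⟩, P(|+z⟩) = 1/2.
After stage 1 the state is |+z⟩; P(|-x⟩) = |⟨-x|+z⟩|² = 1/2.
After stage 2 the state is |-x⟩; P(|-z⟩) = |⟨-z|-x⟩|² = 1/2.
Joint probability = 1/2 × 1/2 × 1/2 = 0.125.

0.125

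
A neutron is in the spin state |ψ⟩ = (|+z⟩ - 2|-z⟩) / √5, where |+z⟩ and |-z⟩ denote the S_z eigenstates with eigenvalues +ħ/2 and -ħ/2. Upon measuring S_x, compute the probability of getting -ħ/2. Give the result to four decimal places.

|-x⟩ = (|+z⟩ - |-z⟩)/√2, so ⟨-x|ψ⟩ = (3) / (√2·√5).
P = |3|² / 10 = 9/10.

0.9000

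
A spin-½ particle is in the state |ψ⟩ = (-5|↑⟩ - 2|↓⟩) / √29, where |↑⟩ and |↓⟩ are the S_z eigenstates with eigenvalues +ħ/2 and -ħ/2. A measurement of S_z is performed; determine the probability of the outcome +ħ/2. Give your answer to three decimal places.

The +ħ/2 outcome corresponds to |↑⟩. Its amplitude in |ψ⟩ is -5/√29.
P = |-5|² / 29 = 25/29.

0.862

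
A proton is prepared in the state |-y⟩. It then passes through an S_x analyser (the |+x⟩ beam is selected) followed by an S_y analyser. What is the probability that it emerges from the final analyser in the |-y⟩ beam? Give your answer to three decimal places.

0.250

First analyser (S_x): from |-y⟩, P(|+x⟩) = 1/2.
After stage 1 the state is |+x⟩; P(|-y⟩) = |⟨-y|+x⟩|² = 1/2.
Joint probability = 1/2 × 1/2 = 0.250.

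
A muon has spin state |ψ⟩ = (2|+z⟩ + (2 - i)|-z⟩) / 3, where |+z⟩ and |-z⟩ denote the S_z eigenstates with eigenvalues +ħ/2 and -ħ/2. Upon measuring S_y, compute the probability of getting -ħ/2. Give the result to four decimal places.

0.7222

|-y⟩ = (|+z⟩ - i|-z⟩)/√2, so ⟨-y|ψ⟩ = (3 + 2i) / (√2·3).
P = |3 + 2i|² / 18 = 13/18.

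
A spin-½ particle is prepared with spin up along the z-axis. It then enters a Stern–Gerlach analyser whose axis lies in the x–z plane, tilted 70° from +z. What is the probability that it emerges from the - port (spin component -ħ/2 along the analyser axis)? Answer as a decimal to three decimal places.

0.329

For spin-½, the probability of finding spin-up along an axis at angle θ to the initial spin direction is cos²(θ/2); spin-down is sin²(θ/2).
θ = 70°, so P = sin²(35°) ≈ 0.329.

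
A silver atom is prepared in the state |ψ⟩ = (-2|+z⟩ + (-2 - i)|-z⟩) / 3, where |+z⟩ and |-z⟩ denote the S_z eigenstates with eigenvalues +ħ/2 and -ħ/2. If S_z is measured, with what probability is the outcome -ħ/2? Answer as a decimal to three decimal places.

The -ħ/2 outcome corresponds to |-z⟩. Its amplitude in |ψ⟩ is (-2 - i)/3.
P = |-2 - i|² / 9 = 5/9.

0.556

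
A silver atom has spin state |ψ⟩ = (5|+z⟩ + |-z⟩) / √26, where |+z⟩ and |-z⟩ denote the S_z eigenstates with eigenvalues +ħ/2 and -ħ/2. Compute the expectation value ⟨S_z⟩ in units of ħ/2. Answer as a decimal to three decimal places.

0.923

⟨σ_z⟩ = |a|² - |b|² divided by |a|²+|b|², with a, b the |+z⟩, |-z⟩ amplitudes.
= (25 - 1)/26 = 24/26.
⟨S_z⟩ = (ħ/2)·⟨σ_z⟩.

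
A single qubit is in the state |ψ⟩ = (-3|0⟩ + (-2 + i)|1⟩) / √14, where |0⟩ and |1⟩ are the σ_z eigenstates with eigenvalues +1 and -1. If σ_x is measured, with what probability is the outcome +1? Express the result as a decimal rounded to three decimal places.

0.929

|+x⟩ = (|0⟩ + |1⟩)/√2, so ⟨+x|ψ⟩ = (-5 + i) / (√2·√14).
P = |-5 + i|² / 28 = 26/28.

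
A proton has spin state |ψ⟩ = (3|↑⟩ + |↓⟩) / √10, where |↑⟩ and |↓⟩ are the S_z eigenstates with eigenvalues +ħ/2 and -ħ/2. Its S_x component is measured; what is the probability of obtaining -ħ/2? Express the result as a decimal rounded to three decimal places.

|-x⟩ = (|↑⟩ - |↓⟩)/√2, so ⟨-x|ψ⟩ = (2) / (√2·√10).
P = |2|² / 20 = 4/20.

0.200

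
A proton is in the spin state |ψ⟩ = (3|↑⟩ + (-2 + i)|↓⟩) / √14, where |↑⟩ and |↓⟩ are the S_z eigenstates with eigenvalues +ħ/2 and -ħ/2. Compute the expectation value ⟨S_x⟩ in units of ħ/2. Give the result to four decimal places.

⟨σ_x⟩ = 2 Re(a* b)/(|a|²+|b|²) with a = 3, b = (-2 + i).
a* b = (-6 + 3i), so ⟨σ_x⟩ = -12/14.
⟨S_x⟩ = (ħ/2)·⟨σ_x⟩.

-0.8571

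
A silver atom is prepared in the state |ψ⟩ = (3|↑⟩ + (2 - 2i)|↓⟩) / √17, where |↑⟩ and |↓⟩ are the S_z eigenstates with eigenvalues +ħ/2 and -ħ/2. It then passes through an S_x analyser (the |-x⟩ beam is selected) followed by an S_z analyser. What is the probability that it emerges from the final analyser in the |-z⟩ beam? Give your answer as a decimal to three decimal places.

First analyser (S_x): P(|-x⟩) = |⟨-x|ψ⟩|² = 5/34.
After stage 1 the state is |-x⟩; P(|-z⟩) = |⟨-z|-x⟩|² = 1/2.
Joint probability = 5/34 × 1/2 = 0.074.

0.074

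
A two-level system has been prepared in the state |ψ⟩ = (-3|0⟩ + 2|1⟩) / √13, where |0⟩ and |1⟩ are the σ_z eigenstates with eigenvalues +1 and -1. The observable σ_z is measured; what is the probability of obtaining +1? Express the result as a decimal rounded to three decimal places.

0.692

The +1 outcome corresponds to |0⟩. Its amplitude in |ψ⟩ is -3/√13.
P = |-3|² / 13 = 9/13.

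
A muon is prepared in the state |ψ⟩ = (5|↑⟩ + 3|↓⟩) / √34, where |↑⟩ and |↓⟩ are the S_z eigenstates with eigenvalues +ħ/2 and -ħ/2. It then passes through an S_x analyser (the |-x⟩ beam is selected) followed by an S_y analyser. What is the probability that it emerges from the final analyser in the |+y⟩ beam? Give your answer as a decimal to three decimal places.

0.029

First analyser (S_x): P(|-x⟩) = |⟨-x|ψ⟩|² = 4/68.
After stage 1 the state is |-x⟩; P(|+y⟩) = |⟨+y|-x⟩|² = 1/2.
Joint probability = 4/68 × 1/2 = 0.029.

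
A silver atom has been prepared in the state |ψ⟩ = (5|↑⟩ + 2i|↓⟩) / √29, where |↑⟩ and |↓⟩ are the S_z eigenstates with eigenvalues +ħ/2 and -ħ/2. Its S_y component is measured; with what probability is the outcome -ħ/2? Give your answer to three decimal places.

0.155

|-y⟩ = (|↑⟩ - i|↓⟩)/√2, so ⟨-y|ψ⟩ = (3) / (√2·√29).
P = |3|² / 58 = 9/58.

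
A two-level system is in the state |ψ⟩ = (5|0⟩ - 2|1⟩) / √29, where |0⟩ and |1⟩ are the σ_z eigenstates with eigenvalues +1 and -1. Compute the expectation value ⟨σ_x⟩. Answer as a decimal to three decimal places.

⟨σ_x⟩ = 2 Re(a* b)/(|a|²+|b|²) with a = 5, b = -2.
a* b = -10, so ⟨σ_x⟩ = -20/29.

-0.690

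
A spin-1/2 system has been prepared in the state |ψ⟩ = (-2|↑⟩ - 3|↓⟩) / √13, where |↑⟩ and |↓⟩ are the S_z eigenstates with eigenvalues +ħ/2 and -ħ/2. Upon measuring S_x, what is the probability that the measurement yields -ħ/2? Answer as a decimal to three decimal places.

|-x⟩ = (|↑⟩ - |↓⟩)/√2, so ⟨-x|ψ⟩ = (1) / (√2·√13).
P = |1|² / 26 = 1/26.

0.038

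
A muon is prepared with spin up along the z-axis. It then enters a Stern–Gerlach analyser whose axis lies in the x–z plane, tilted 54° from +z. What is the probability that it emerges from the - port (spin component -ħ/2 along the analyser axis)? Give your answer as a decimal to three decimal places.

0.206

For spin-½, the probability of finding spin-up along an axis at angle θ to the initial spin direction is cos²(θ/2); spin-down is sin²(θ/2).
θ = 54°, so P = sin²(27°) ≈ 0.206.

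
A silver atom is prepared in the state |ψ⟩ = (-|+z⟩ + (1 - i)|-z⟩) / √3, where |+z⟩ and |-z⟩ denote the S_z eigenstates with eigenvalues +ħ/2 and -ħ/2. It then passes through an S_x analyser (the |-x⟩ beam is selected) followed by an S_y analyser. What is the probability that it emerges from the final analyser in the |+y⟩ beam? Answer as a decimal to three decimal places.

0.417

First analyser (S_x): P(|-x⟩) = |⟨-x|ψ⟩|² = 5/6.
After stage 1 the state is |-x⟩; P(|+y⟩) = |⟨+y|-x⟩|² = 1/2.
Joint probability = 5/6 × 1/2 = 0.417.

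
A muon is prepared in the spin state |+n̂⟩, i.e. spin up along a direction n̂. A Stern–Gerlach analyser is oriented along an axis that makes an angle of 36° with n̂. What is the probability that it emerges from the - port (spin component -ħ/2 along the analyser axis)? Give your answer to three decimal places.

0.095

For spin-½, the probability of finding spin-up along an axis at angle θ to the initial spin direction is cos²(θ/2); spin-down is sin²(θ/2).
θ = 36°, so P = sin²(18°) ≈ 0.095.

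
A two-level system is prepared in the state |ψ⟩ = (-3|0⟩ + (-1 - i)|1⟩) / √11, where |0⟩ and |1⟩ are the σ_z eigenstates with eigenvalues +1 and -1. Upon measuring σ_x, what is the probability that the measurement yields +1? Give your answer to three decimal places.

|+x⟩ = (|0⟩ + |1⟩)/√2, so ⟨+x|ψ⟩ = (-4 - i) / (√2·√11).
P = |-4 - i|² / 22 = 17/22.

0.773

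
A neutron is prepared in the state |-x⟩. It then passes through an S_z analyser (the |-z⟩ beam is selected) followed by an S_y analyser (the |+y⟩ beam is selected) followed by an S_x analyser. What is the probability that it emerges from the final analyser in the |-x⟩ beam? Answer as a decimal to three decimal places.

First analyser (S_z): from |-x⟩, P(|-z⟩) = 1/2.
After stage 1 the state is |-z⟩; P(|+y⟩) = |⟨+y|-z⟩|² = 1/2.
After stage 2 the state is |+y⟩; P(|-x⟩) = |⟨-x|+y⟩|² = 1/2.
Joint probability = 1/2 × 1/2 × 1/2 = 0.125.

0.125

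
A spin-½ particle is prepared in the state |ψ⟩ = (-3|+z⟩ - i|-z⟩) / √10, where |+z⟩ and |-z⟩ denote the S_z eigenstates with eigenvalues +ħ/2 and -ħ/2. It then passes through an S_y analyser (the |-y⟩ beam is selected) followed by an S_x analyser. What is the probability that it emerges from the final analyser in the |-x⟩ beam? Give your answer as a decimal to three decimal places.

First analyser (S_y): P(|-y⟩) = |⟨-y|ψ⟩|² = 4/20.
After stage 1 the state is |-y⟩; P(|-x⟩) = |⟨-x|-y⟩|² = 1/2.
Joint probability = 4/20 × 1/2 = 0.100.

0.100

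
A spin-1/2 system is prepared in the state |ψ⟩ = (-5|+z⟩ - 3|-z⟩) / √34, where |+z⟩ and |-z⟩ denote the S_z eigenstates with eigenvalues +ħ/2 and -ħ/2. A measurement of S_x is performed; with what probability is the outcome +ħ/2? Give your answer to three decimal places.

0.941

|+x⟩ = (|+z⟩ + |-z⟩)/√2, so ⟨+x|ψ⟩ = (-8) / (√2·√34).
P = |-8|² / 68 = 64/68.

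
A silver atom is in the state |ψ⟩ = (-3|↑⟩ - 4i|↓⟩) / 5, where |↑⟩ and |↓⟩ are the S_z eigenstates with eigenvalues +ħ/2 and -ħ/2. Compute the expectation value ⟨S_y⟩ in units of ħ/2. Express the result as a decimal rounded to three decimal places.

0.960

⟨σ_y⟩ = 2 Im(a* b)/(|a|²+|b|²) with a = -3, b = -4i.
a* b = 12i, so ⟨σ_y⟩ = 24/25.
⟨S_y⟩ = (ħ/2)·⟨σ_y⟩.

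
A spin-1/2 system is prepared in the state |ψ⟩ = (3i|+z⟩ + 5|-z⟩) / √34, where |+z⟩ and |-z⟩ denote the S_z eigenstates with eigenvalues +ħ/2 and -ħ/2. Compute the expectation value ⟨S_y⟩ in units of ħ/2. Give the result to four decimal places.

⟨σ_y⟩ = 2 Im(a* b)/(|a|²+|b|²) with a = 3i, b = 5.
a* b = -15i, so ⟨σ_y⟩ = -30/34.
⟨S_y⟩ = (ħ/2)·⟨σ_y⟩.

-0.8824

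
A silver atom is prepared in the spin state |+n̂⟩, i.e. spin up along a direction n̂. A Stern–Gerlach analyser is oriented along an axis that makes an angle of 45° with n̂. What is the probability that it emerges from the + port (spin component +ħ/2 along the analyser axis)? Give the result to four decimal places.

For spin-½, the probability of finding spin-up along an axis at angle θ to the initial spin direction is cos²(θ/2); spin-down is sin²(θ/2).
θ = 45°, so P = cos²(22.5°) ≈ 0.8536.

0.8536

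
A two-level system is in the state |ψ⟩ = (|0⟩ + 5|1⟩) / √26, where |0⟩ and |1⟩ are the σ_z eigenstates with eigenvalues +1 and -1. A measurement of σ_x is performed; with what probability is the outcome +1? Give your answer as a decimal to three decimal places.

0.692

|+x⟩ = (|0⟩ + |1⟩)/√2, so ⟨+x|ψ⟩ = (6) / (√2·√26).
P = |6|² / 52 = 36/52.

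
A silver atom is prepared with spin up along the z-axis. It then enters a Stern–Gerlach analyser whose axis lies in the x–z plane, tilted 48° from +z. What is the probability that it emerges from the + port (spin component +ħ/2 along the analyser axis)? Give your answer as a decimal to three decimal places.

For spin-½, the probability of finding spin-up along an axis at angle θ to the initial spin direction is cos²(θ/2); spin-down is sin²(θ/2).
θ = 48°, so P = cos²(24°) ≈ 0.835.

0.835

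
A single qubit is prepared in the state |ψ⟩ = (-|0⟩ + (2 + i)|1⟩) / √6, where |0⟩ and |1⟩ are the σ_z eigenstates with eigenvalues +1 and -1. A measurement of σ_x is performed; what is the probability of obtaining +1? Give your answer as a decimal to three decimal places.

|+x⟩ = (|0⟩ + |1⟩)/√2, so ⟨+x|ψ⟩ = (1 + i) / (√2·√6).
P = |1 + i|² / 12 = 2/12.

0.167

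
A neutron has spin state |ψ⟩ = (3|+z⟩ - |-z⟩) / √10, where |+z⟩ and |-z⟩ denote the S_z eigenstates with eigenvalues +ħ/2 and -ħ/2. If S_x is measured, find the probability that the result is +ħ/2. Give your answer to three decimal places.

0.200

|+x⟩ = (|+z⟩ + |-z⟩)/√2, so ⟨+x|ψ⟩ = (2) / (√2·√10).
P = |2|² / 20 = 4/20.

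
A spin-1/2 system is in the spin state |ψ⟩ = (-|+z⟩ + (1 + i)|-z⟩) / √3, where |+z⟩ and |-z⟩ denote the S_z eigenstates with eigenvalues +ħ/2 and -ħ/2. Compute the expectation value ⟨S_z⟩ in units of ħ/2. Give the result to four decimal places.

⟨σ_z⟩ = |a|² - |b|² divided by |a|²+|b|², with a, b the |+z⟩, |-z⟩ amplitudes.
= (1 - 2)/3 = -1/3.
⟨S_z⟩ = (ħ/2)·⟨σ_z⟩.

-0.3333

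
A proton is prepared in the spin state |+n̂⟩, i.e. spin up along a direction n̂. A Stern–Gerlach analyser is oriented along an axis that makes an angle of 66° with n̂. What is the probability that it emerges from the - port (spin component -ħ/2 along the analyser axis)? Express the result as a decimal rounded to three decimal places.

0.297

For spin-½, the probability of finding spin-up along an axis at angle θ to the initial spin direction is cos²(θ/2); spin-down is sin²(θ/2).
θ = 66°, so P = sin²(33°) ≈ 0.297.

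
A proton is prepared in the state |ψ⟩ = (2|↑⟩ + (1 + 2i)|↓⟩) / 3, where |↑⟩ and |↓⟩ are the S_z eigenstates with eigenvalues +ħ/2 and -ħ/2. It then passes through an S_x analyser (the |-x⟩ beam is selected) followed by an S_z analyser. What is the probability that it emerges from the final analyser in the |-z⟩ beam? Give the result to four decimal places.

First analyser (S_x): P(|-x⟩) = |⟨-x|ψ⟩|² = 5/18.
After stage 1 the state is |-x⟩; P(|-z⟩) = |⟨-z|-x⟩|² = 1/2.
Joint probability = 5/18 × 1/2 = 0.1389.

0.1389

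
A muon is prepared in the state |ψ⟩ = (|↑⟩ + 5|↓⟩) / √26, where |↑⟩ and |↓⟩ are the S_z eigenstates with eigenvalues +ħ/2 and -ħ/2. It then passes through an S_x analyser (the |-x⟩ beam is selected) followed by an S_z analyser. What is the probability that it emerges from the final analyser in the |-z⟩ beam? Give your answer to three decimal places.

0.154

First analyser (S_x): P(|-x⟩) = |⟨-x|ψ⟩|² = 16/52.
After stage 1 the state is |-x⟩; P(|-z⟩) = |⟨-z|-x⟩|² = 1/2.
Joint probability = 16/52 × 1/2 = 0.154.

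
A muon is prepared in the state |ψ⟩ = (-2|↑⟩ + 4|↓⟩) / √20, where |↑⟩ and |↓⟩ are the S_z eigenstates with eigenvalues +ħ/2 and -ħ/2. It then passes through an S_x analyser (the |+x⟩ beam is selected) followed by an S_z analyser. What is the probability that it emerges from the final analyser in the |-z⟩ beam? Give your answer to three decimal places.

First analyser (S_x): P(|+x⟩) = |⟨+x|ψ⟩|² = 4/40.
After stage 1 the state is |+x⟩; P(|-z⟩) = |⟨-z|+x⟩|² = 1/2.
Joint probability = 4/40 × 1/2 = 0.050.

0.050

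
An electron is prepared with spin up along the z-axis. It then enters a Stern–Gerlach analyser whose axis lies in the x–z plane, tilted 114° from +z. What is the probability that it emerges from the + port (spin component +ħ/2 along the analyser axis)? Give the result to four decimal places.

0.2966

For spin-½, the probability of finding spin-up along an axis at angle θ to the initial spin direction is cos²(θ/2); spin-down is sin²(θ/2).
θ = 114°, so P = cos²(57°) ≈ 0.2966.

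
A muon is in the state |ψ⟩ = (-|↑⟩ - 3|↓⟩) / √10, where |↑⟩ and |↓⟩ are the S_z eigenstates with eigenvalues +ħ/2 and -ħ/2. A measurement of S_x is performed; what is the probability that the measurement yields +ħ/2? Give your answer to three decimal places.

0.800

|+x⟩ = (|↑⟩ + |↓⟩)/√2, so ⟨+x|ψ⟩ = (-4) / (√2·√10).
P = |-4|² / 20 = 16/20.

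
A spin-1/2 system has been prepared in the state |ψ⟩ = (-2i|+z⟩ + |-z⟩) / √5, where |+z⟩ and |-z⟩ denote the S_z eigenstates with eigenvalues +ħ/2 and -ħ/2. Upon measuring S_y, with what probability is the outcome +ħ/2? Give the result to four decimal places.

0.9000

|+y⟩ = (|+z⟩ + i|-z⟩)/√2, so ⟨+y|ψ⟩ = (-3i) / (√2·√5).
P = |-3i|² / 10 = 9/10.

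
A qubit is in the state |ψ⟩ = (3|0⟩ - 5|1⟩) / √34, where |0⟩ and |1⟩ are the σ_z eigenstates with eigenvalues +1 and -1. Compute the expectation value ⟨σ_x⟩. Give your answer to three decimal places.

⟨σ_x⟩ = 2 Re(a* b)/(|a|²+|b|²) with a = 3, b = -5.
a* b = -15, so ⟨σ_x⟩ = -30/34.

-0.882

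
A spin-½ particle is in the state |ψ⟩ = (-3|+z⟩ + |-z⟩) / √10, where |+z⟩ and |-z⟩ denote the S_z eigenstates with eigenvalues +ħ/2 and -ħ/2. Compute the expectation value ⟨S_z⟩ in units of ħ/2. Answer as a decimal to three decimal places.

0.800

⟨σ_z⟩ = |a|² - |b|² divided by |a|²+|b|², with a, b the |+z⟩, |-z⟩ amplitudes.
= (9 - 1)/10 = 8/10.
⟨S_z⟩ = (ħ/2)·⟨σ_z⟩.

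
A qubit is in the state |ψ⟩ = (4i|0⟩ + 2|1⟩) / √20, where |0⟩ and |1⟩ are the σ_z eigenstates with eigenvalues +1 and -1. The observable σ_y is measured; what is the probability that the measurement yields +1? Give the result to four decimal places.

0.1000

|+y⟩ = (|0⟩ + i|1⟩)/√2, so ⟨+y|ψ⟩ = (2i) / (√2·√20).
P = |2i|² / 40 = 4/40.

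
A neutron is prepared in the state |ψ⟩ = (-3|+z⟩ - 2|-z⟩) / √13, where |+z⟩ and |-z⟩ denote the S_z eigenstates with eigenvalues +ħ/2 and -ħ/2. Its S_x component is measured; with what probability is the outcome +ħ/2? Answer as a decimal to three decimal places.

|+x⟩ = (|+z⟩ + |-z⟩)/√2, so ⟨+x|ψ⟩ = (-5) / (√2·√13).
P = |-5|² / 26 = 25/26.

0.962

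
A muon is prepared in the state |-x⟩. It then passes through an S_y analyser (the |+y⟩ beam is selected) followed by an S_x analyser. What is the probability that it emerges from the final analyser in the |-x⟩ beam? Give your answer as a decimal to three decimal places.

First analyser (S_y): from |-x⟩, P(|+y⟩) = 1/2.
After stage 1 the state is |+y⟩; P(|-x⟩) = |⟨-x|+y⟩|² = 1/2.
Joint probability = 1/2 × 1/2 = 0.250.

0.250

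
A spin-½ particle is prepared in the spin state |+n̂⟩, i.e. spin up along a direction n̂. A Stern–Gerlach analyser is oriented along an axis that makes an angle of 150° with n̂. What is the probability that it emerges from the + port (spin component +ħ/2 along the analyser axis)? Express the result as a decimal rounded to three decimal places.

For spin-½, the probability of finding spin-up along an axis at angle θ to the initial spin direction is cos²(θ/2); spin-down is sin²(θ/2).
θ = 150°, so P = cos²(75°) ≈ 0.067.

0.067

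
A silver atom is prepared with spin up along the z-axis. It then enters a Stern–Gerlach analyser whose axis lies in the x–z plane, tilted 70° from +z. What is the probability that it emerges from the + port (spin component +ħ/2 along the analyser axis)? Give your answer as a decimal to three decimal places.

0.671

For spin-½, the probability of finding spin-up along an axis at angle θ to the initial spin direction is cos²(θ/2); spin-down is sin²(θ/2).
θ = 70°, so P = cos²(35°) ≈ 0.671.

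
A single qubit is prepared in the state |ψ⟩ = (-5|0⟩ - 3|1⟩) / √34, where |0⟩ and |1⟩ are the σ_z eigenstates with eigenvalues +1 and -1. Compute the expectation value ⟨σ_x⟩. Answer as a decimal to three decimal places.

⟨σ_x⟩ = 2 Re(a* b)/(|a|²+|b|²) with a = -5, b = -3.
a* b = 15, so ⟨σ_x⟩ = 30/34.

0.882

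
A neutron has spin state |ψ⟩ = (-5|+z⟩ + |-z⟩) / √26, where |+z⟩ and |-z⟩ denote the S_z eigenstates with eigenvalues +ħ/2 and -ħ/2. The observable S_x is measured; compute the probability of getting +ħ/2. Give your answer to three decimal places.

0.308

|+x⟩ = (|+z⟩ + |-z⟩)/√2, so ⟨+x|ψ⟩ = (-4) / (√2·√26).
P = |-4|² / 52 = 16/52.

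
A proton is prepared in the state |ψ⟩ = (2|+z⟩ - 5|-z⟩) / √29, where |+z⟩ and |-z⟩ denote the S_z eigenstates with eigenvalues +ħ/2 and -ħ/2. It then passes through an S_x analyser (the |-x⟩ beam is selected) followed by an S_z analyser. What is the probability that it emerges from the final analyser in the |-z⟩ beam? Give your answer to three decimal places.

0.422

First analyser (S_x): P(|-x⟩) = |⟨-x|ψ⟩|² = 49/58.
After stage 1 the state is |-x⟩; P(|-z⟩) = |⟨-z|-x⟩|² = 1/2.
Joint probability = 49/58 × 1/2 = 0.422.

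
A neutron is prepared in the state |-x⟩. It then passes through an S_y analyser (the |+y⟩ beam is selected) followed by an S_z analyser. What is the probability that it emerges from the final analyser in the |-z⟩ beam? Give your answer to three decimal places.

0.250

First analyser (S_y): from |-x⟩, P(|+y⟩) = 1/2.
After stage 1 the state is |+y⟩; P(|-z⟩) = |⟨-z|+y⟩|² = 1/2.
Joint probability = 1/2 × 1/2 = 0.250.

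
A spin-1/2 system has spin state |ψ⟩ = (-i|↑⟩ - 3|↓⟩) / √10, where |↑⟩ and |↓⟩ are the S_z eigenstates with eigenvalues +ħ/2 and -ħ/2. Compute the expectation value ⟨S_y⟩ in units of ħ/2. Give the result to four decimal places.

-0.6000

⟨σ_y⟩ = 2 Im(a* b)/(|a|²+|b|²) with a = -i, b = -3.
a* b = -3i, so ⟨σ_y⟩ = -6/10.
⟨S_y⟩ = (ħ/2)·⟨σ_y⟩.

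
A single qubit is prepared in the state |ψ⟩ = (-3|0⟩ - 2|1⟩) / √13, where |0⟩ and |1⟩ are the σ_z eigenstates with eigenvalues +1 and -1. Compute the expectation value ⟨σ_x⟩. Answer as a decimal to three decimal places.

⟨σ_x⟩ = 2 Re(a* b)/(|a|²+|b|²) with a = -3, b = -2.
a* b = 6, so ⟨σ_x⟩ = 12/13.

0.923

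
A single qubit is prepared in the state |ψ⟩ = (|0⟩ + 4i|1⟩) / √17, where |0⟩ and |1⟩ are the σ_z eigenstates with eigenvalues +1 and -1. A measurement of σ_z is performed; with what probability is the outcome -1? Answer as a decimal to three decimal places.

The -1 outcome corresponds to |1⟩. Its amplitude in |ψ⟩ is 4i/√17.
P = |4i|² / 17 = 16/17.

0.941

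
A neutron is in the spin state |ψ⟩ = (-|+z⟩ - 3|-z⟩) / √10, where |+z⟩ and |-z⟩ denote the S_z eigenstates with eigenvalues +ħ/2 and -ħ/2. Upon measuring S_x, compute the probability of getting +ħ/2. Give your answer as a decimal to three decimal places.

0.800

|+x⟩ = (|+z⟩ + |-z⟩)/√2, so ⟨+x|ψ⟩ = (-4) / (√2·√10).
P = |-4|² / 20 = 16/20.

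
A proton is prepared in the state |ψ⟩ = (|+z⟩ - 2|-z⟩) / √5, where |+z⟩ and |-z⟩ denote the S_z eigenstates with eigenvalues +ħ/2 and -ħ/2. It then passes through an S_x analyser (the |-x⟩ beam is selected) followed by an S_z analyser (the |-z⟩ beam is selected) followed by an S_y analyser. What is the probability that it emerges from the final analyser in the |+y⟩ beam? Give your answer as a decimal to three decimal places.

0.225

First analyser (S_x): P(|-x⟩) = |⟨-x|ψ⟩|² = 9/10.
After stage 1 the state is |-x⟩; P(|-z⟩) = |⟨-z|-x⟩|² = 1/2.
After stage 2 the state is |-z⟩; P(|+y⟩) = |⟨+y|-z⟩|² = 1/2.
Joint probability = 9/10 × 1/2 × 1/2 = 0.225.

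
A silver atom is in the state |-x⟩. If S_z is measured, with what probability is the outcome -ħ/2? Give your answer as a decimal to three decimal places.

In the S_z basis, |-x⟩ = (|+z⟩ - |-z⟩)/√2 and |-z⟩ = |-z⟩.
|⟨-z|-x⟩|² = 1/2.

0.500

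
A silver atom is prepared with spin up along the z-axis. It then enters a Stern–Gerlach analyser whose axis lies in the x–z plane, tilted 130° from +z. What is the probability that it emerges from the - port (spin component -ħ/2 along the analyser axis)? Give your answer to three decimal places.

0.821

For spin-½, the probability of finding spin-up along an axis at angle θ to the initial spin direction is cos²(θ/2); spin-down is sin²(θ/2).
θ = 130°, so P = sin²(65°) ≈ 0.821.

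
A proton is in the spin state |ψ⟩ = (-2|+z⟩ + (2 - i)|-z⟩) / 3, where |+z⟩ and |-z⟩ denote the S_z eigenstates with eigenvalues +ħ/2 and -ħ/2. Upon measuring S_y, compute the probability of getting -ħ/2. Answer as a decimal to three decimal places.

0.278

|-y⟩ = (|+z⟩ - i|-z⟩)/√2, so ⟨-y|ψ⟩ = (-1 + 2i) / (√2·3).
P = |-1 + 2i|² / 18 = 5/18.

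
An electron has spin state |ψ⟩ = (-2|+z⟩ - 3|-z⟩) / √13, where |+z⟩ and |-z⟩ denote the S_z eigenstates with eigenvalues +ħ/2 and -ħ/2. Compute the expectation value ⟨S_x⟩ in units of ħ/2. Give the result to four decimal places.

0.9231

⟨σ_x⟩ = 2 Re(a* b)/(|a|²+|b|²) with a = -2, b = -3.
a* b = 6, so ⟨σ_x⟩ = 12/13.
⟨S_x⟩ = (ħ/2)·⟨σ_x⟩.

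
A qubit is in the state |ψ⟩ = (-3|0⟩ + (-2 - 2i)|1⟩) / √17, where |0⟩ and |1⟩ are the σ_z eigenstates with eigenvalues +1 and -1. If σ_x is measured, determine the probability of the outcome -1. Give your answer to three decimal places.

|-x⟩ = (|0⟩ - |1⟩)/√2, so ⟨-x|ψ⟩ = (-1 + 2i) / (√2·√17).
P = |-1 + 2i|² / 34 = 5/34.

0.147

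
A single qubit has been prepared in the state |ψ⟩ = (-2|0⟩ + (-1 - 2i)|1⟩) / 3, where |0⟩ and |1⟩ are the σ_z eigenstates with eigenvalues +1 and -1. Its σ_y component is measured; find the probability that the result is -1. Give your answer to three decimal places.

0.056

|-y⟩ = (|0⟩ - i|1⟩)/√2, so ⟨-y|ψ⟩ = (-i) / (√2·3).
P = |-i|² / 18 = 1/18.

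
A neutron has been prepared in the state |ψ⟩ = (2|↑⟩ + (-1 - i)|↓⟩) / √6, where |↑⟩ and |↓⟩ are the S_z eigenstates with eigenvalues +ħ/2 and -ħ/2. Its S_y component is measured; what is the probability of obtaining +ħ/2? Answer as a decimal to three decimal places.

|+y⟩ = (|↑⟩ + i|↓⟩)/√2, so ⟨+y|ψ⟩ = (1 + i) / (√2·√6).
P = |1 + i|² / 12 = 2/12.

0.167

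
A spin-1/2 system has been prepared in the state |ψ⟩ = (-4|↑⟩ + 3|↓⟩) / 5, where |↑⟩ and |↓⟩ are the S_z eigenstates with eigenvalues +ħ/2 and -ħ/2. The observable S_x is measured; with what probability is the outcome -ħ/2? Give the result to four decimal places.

|-x⟩ = (|↑⟩ - |↓⟩)/√2, so ⟨-x|ψ⟩ = (-7) / (√2·5).
P = |-7|² / 50 = 49/50.

0.9800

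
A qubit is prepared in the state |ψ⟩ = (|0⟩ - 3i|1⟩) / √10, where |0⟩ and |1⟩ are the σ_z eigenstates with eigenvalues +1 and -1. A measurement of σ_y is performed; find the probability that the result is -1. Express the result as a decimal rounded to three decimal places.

|-y⟩ = (|0⟩ - i|1⟩)/√2, so ⟨-y|ψ⟩ = (4) / (√2·√10).
P = |4|² / 20 = 16/20.

0.800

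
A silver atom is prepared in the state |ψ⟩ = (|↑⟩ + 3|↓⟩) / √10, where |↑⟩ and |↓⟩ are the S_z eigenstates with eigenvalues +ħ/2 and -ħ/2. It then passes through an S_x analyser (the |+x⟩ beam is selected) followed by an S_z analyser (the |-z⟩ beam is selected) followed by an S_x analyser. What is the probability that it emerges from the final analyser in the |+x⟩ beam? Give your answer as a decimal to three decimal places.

0.200

First analyser (S_x): P(|+x⟩) = |⟨+x|ψ⟩|² = 16/20.
After stage 1 the state is |+x⟩; P(|-z⟩) = |⟨-z|+x⟩|² = 1/2.
After stage 2 the state is |-z⟩; P(|+x⟩) = |⟨+x|-z⟩|² = 1/2.
Joint probability = 16/20 × 1/2 × 1/2 = 0.200.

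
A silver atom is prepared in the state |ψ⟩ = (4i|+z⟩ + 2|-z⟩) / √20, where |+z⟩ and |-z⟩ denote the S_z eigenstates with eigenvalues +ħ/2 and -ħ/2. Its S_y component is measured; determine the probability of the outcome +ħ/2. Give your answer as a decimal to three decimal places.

|+y⟩ = (|+z⟩ + i|-z⟩)/√2, so ⟨+y|ψ⟩ = (2i) / (√2·√20).
P = |2i|² / 40 = 4/40.

0.100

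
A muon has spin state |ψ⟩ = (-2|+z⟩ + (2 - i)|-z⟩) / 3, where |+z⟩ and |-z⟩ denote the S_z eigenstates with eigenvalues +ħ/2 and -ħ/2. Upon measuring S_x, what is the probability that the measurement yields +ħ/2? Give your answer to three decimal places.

|+x⟩ = (|+z⟩ + |-z⟩)/√2, so ⟨+x|ψ⟩ = (-i) / (√2·3).
P = |-i|² / 18 = 1/18.

0.056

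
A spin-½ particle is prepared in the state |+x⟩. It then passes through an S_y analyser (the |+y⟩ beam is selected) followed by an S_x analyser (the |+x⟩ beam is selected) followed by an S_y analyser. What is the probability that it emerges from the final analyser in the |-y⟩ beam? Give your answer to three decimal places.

First analyser (S_y): from |+x⟩, P(|+y⟩) = 1/2.
After stage 1 the state is |+y⟩; P(|+x⟩) = |⟨+x|+y⟩|² = 1/2.
After stage 2 the state is |+x⟩; P(|-y⟩) = |⟨-y|+x⟩|² = 1/2.
Joint probability = 1/2 × 1/2 × 1/2 = 0.125.

0.125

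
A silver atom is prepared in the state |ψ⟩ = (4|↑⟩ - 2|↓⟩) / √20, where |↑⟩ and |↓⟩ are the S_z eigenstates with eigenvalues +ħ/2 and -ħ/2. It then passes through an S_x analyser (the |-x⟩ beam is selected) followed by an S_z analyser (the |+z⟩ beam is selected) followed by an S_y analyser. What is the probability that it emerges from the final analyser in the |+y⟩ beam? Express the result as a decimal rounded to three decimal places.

First analyser (S_x): P(|-x⟩) = |⟨-x|ψ⟩|² = 36/40.
After stage 1 the state is |-x⟩; P(|+z⟩) = |⟨+z|-x⟩|² = 1/2.
After stage 2 the state is |+z⟩; P(|+y⟩) = |⟨+y|+z⟩|² = 1/2.
Joint probability = 36/40 × 1/2 × 1/2 = 0.225.

0.225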